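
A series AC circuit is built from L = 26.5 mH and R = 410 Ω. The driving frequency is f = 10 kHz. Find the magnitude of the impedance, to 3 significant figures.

ω = 2πf = 62830 rad/s
X_L = ωL = 1670 Ω
Z = 410 + j1670 Ω
|Z| = √(410² + 1670²) = 1710 Ω

1710 Ω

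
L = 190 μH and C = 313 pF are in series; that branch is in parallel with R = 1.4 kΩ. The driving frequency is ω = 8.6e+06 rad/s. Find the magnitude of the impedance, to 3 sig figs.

X_L = ωL = 1630 Ω
X_C = 1/(ωC) = 371 Ω
Branch 1: Z₁ = R = 1400 Ω
Branch 2 (series LC): Z₂ = j(X_L − X_C) = j1260 Ω
Parallel: Z = Z₁Z₂/(Z₁+Z₂), |Z| = 938 Ω, ∠Z = 48.0°

938 Ω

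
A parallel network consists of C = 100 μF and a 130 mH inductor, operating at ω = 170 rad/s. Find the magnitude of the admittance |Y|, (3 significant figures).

28.2 mS

X_L = ωL = 22.1 Ω
X_C = 1/(ωC) = 58.8 Ω
Parallel: admittances add. Y = 1/(jωL) + jωC
Y = (0 − j0.0282) S
|Y| = 0.0282 S → |Z| = 1/|Y| = 35.4 Ω, ∠Z = −∠Y = 90.0°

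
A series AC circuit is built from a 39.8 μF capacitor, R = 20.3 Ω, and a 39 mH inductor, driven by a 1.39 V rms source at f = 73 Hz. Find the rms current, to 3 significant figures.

ω = 2πf = 458.7 rad/s
X_L = ωL = 17.9 Ω
X_C = 1/(ωC) = 54.8 Ω
Net reactance X = X_L − X_C = -36.9 Ω
Z = 20.3 − j36.9 Ω
|Z| = √(20.3² + 36.9²) = 42.1 Ω
I = V/|Z| = 1.39/42.1 = 33.0 mA

33.0 mA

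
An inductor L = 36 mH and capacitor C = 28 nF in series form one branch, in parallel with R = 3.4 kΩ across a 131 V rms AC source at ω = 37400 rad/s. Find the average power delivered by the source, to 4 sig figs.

5.047 W

X_L = ωL = 1346 Ω
X_C = 1/(ωC) = 954.9 Ω
Branch 1: Z₁ = R = 3400 Ω
Branch 2 (series LC): Z₂ = j(X_L − X_C) = j391.5 Ω
Parallel: Z = Z₁Z₂/(Z₁+Z₂), |Z| = 388.9 Ω, ∠Z = 83.43°
I = V/|Z| = 336.8 mA
P = VI cos φ = 131 × 0.3368 × cos(83.43°) = 5.047 W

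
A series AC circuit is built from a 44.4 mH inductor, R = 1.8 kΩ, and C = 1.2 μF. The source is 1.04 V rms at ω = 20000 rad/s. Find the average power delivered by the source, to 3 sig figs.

492 μW

X_L = ωL = 888 Ω
X_C = 1/(ωC) = 41.7 Ω
Net reactance X = X_L − X_C = 846 Ω
Z = 1800 + j846 Ω
|Z| = √(1800² + 846²) = 1990 Ω
∠Z = arctan(846/1800) = 25.2°
I = V/|Z| = 523 μA
P = VI cos φ = 1.04 × 0.000523 × cos(25.2°) = 492 μW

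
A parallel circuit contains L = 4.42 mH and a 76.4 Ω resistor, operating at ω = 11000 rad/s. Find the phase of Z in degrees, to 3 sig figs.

57.5°

X_L = ωL = 48.6 Ω
Parallel: admittances add. Y = 1/R + 1/(jωL)
Y = (0.0131 − j0.0206) S
|Y| = 0.0244 S → |Z| = 1/|Y| = 41.0 Ω, ∠Z = −∠Y = 57.5°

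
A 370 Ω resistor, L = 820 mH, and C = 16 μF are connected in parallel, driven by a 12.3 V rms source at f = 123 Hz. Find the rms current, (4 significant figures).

136.8 mA

ω = 2πf = 772.8 rad/s
X_L = ωL = 633.7 Ω
X_C = 1/(ωC) = 80.87 Ω
Parallel: admittances add. Y = 1/R + 1/(jωL) + jωC
Y = (0.002703 + j0.01079) S
|Y| = 0.01112 S → |Z| = 1/|Y| = 89.92 Ω, ∠Z = −∠Y = -75.93°
I = V/|Z| = 12.3/89.92 = 136.8 mA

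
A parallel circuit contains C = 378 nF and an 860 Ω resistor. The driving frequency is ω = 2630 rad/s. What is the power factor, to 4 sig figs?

X_C = 1/(ωC) = 1006 Ω
Parallel: admittances add. Y = 1/R + jωC
Y = (0.001163 + j0.0009941) S
|Y| = 0.001530 S → |Z| = 1/|Y| = 653.7 Ω, ∠Z = −∠Y = -40.53°
cos φ = cos(-40.53°) = 0.7601

0.7601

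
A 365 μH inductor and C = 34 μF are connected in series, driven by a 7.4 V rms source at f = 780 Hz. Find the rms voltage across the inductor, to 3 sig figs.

ω = 2πf = 4901 rad/s
X_L = ωL = 1.79 Ω
X_C = 1/(ωC) = 6.00 Ω
Net reactance X = X_L − X_C = -4.21 Ω
Z = − j4.21 Ω
|Z| = √(0² + 4.21²) = 4.21 Ω
I = V/|Z| = 1.76 A
V_L = I·|Z_L| = 1.76 × 1.79 = 3.14 V

3.14 V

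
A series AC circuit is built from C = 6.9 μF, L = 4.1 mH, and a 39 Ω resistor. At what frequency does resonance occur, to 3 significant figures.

946 Hz

ω₀ = 1/√(LC) = 1/√(0.0041 × 6.9e-06) = 5945 rad/s
f₀ = ω₀/(2π) = 946 Hz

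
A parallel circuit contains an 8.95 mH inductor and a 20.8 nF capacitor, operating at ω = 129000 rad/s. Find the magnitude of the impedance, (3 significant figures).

X_L = ωL = 1150 Ω
X_C = 1/(ωC) = 373 Ω
Parallel: admittances add. Y = 1/(jωL) + jωC
Y = (0 + j0.00182) S
|Y| = 0.00182 S → |Z| = 1/|Y| = 550 Ω, ∠Z = −∠Y = -90.0°

550 Ω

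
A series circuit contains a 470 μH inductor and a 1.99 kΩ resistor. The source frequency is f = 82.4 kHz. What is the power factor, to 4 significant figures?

0.9926

ω = 2πf = 517700 rad/s
X_L = ωL = 243.3 Ω
Z = 1990 + j243.3 Ω
|Z| = √(1990² + 243.3²) = 2005 Ω
∠Z = arctan(243.3/1990) = 6.971°
cos φ = cos(6.971°) = 0.9926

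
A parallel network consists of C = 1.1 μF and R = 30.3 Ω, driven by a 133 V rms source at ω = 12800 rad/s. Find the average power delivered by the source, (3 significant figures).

584 W

X_C = 1/(ωC) = 71.0 Ω
Parallel: admittances add. Y = 1/R + jωC
Y = (0.0330 + j0.0141) S
|Y| = 0.0359 S → |Z| = 1/|Y| = 27.9 Ω, ∠Z = −∠Y = -23.1°
I = V/|Z| = 4.77 A
P = VI cos φ = 133 × 4.77 × cos(-23.1°) = 584 W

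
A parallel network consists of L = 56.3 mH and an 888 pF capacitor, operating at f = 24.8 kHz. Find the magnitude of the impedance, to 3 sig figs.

41000 Ω

ω = 2πf = 155800 rad/s
X_L = ωL = 8770 Ω
X_C = 1/(ωC) = 7230 Ω
Parallel: admittances add. Y = 1/(jωL) + jωC
Y = (0 + j2.44e-05) S
|Y| = 2.44e-05 S → |Z| = 1/|Y| = 41000 Ω, ∠Z = −∠Y = -90.0°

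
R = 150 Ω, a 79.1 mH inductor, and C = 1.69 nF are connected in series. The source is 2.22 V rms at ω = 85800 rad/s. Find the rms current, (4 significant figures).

11.95 mA

X_L = ωL = 6787 Ω
X_C = 1/(ωC) = 6896 Ω
Net reactance X = X_L − X_C = -109.7 Ω
Z = 150.0 − j109.7 Ω
|Z| = √(150.0² + 109.7²) = 185.8 Ω
I = V/|Z| = 2.22/185.8 = 11.95 mA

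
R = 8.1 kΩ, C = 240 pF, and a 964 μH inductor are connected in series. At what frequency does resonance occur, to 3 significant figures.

331 kHz

ω₀ = 1/√(LC) = 1/√(0.000964 × 2.4e-10) = 2.079e+06 rad/s
f₀ = ω₀/(2π) = 331 kHz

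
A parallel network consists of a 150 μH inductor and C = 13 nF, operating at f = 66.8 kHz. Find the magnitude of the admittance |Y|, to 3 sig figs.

10.4 mS

ω = 2πf = 419700 rad/s
X_L = ωL = 63.0 Ω
X_C = 1/(ωC) = 183 Ω
Parallel: admittances add. Y = 1/(jωL) + jωC
Y = (0 − j0.0104) S
|Y| = 0.0104 S → |Z| = 1/|Y| = 95.9 Ω, ∠Z = −∠Y = 90.0°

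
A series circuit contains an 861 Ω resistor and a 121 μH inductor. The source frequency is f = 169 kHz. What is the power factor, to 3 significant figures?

ω = 2πf = 1.062e+06 rad/s
X_L = ωL = 128 Ω
Z = 861 + j128 Ω
|Z| = √(861² + 128²) = 871 Ω
∠Z = arctan(128/861) = 8.49°
cos φ = cos(8.49°) = 0.989

0.989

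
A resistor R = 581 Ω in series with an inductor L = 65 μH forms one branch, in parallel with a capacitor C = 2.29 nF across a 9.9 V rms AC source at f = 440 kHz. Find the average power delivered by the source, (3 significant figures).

ω = 2πf = 2.765e+06 rad/s
X_L = ωL = 180 Ω
X_C = 1/(ωC) = 158 Ω
Branch 1 (R+jX_L): Z₁ = 581 + j180 Ω, |Z₁| = 608 Ω
Branch 2 (−jX_C): Z₂ = −j158 Ω
Parallel: Z = Z₁Z₂/(Z₁+Z₂), |Z| = 165 Ω, ∠Z = -75.0°
I = V/|Z| = 59.9 mA
P = VI cos φ = 9.9 × 0.0599 × cos(-75.0°) = 154 mW

154 mW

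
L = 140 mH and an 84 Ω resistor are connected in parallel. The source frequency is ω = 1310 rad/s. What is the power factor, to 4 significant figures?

0.9092

X_L = ωL = 183.4 Ω
Parallel: admittances add. Y = 1/R + 1/(jωL)
Y = (0.01190 − j0.005453) S
|Y| = 0.01309 S → |Z| = 1/|Y| = 76.37 Ω, ∠Z = −∠Y = 24.61°
cos φ = cos(24.61°) = 0.9092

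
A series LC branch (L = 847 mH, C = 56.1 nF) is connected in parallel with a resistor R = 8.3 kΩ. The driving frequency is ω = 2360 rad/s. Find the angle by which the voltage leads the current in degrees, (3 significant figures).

-56.2°

X_L = ωL = 2000 Ω
X_C = 1/(ωC) = 7550 Ω
Branch 1: Z₁ = R = 8300 Ω
Branch 2 (series LC): Z₂ = j(X_L − X_C) = −j5550 Ω
Parallel: Z = Z₁Z₂/(Z₁+Z₂), |Z| = 4620 Ω, ∠Z = -56.2°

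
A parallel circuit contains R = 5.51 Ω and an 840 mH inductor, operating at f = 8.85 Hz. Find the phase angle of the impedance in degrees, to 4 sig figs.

ω = 2πf = 55.61 rad/s
X_L = ωL = 46.71 Ω
Parallel: admittances add. Y = 1/R + 1/(jωL)
Y = (0.1815 − j0.02141) S
|Y| = 0.1827 S → |Z| = 1/|Y| = 5.472 Ω, ∠Z = −∠Y = 6.728°

6.728°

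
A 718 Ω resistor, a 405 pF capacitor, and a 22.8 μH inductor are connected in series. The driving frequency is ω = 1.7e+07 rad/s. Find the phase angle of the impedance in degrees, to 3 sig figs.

X_L = ωL = 388 Ω
X_C = 1/(ωC) = 145 Ω
Net reactance X = X_L − X_C = 242 Ω
Z = 718 + j242 Ω
|Z| = √(718² + 242²) = 758 Ω
∠Z = arctan(242/718) = 18.7°

18.7°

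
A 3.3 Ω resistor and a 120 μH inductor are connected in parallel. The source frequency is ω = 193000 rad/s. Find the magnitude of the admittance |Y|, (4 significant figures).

306.1 mS

X_L = ωL = 23.16 Ω
Parallel: admittances add. Y = 1/R + 1/(jωL)
Y = (0.3030 − j0.04318) S
|Y| = 0.3061 S → |Z| = 1/|Y| = 3.267 Ω, ∠Z = −∠Y = 8.109°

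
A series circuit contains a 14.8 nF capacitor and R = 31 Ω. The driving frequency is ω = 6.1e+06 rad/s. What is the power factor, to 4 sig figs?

X_C = 1/(ωC) = 11.08 Ω
Z = 31.00 − j11.08 Ω
|Z| = √(31.00² + 11.08²) = 32.92 Ω
∠Z = arctan(-11.08/31.00) = -19.66°
cos φ = cos(-19.66°) = 0.9417

0.9417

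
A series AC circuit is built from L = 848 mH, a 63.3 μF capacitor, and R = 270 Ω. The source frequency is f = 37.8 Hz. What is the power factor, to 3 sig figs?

ω = 2πf = 237.5 rad/s
X_L = ωL = 201 Ω
X_C = 1/(ωC) = 66.5 Ω
Net reactance X = X_L − X_C = 135 Ω
Z = 270 + j135 Ω
|Z| = √(270² + 135²) = 302 Ω
∠Z = arctan(135/270) = 26.5°
cos φ = cos(26.5°) = 0.895

0.895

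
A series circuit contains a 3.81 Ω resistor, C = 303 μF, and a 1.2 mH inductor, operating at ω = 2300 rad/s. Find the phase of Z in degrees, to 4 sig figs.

19.18°

X_L = ωL = 2.760 Ω
X_C = 1/(ωC) = 1.435 Ω
Net reactance X = X_L − X_C = 1.325 Ω
Z = 3.810 + j1.325 Ω
|Z| = √(3.810² + 1.325²) = 4.034 Ω
∠Z = arctan(1.325/3.810) = 19.18°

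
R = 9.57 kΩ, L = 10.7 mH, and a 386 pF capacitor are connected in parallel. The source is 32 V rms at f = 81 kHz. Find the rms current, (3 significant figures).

ω = 2πf = 508900 rad/s
X_L = ωL = 5450 Ω
X_C = 1/(ωC) = 5090 Ω
Parallel: admittances add. Y = 1/R + 1/(jωL) + jωC
Y = (0.000104 + j1.28e-05) S
|Y| = 0.000105 S → |Z| = 1/|Y| = 9500 Ω, ∠Z = −∠Y = -6.99°
I = V/|Z| = 32/9500 = 3.37 mA

3.37 mA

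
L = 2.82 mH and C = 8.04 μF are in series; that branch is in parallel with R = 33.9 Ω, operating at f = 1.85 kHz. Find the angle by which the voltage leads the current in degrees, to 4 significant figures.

56.92°

ω = 2πf = 11620 rad/s
X_L = ωL = 32.78 Ω
X_C = 1/(ωC) = 10.70 Ω
Branch 1: Z₁ = R = 33.90 Ω
Branch 2 (series LC): Z₂ = j(X_L − X_C) = j22.08 Ω
Parallel: Z = Z₁Z₂/(Z₁+Z₂), |Z| = 18.50 Ω, ∠Z = 56.92°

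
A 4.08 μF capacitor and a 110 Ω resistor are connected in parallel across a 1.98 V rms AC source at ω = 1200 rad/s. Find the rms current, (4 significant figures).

X_C = 1/(ωC) = 204.2 Ω
Parallel: admittances add. Y = 1/R + jωC
Y = (0.009091 + j0.004896) S
|Y| = 0.01033 S → |Z| = 1/|Y| = 96.85 Ω, ∠Z = −∠Y = -28.31°
I = V/|Z| = 1.98/96.85 = 20.44 mA

20.44 mA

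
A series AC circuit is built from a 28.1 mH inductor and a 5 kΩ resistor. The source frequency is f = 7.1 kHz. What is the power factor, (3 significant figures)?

0.970

ω = 2πf = 44610 rad/s
X_L = ωL = 1250 Ω
Z = 5000 + j1250 Ω
|Z| = √(5000² + 1250²) = 5150 Ω
∠Z = arctan(1250/5000) = 14.1°
cos φ = cos(14.1°) = 0.970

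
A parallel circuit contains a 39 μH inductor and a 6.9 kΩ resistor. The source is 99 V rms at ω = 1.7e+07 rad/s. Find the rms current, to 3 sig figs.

X_L = ωL = 663 Ω
Parallel: admittances add. Y = 1/R + 1/(jωL)
Y = (0.000145 − j0.00151) S
|Y| = 0.00152 S → |Z| = 1/|Y| = 660 Ω, ∠Z = −∠Y = 84.5°
I = V/|Z| = 99/660 = 150 mA

150 mA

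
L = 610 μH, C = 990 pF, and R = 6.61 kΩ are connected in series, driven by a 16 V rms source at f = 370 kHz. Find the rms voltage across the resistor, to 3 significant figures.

ω = 2πf = 2.325e+06 rad/s
X_L = ωL = 1420 Ω
X_C = 1/(ωC) = 434 Ω
Net reactance X = X_L − X_C = 984 Ω
Z = 6610 + j984 Ω
|Z| = √(6610² + 984²) = 6680 Ω
I = V/|Z| = 2.39 mA
V_R = I·|Z_R| = 0.00239 × 6610 = 15.8 V

15.8 V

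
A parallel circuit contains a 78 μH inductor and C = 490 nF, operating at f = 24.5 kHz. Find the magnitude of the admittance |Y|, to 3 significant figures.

7.85 mS

ω = 2πf = 153900 rad/s
X_L = ωL = 12.0 Ω
X_C = 1/(ωC) = 13.3 Ω
Parallel: admittances add. Y = 1/(jωL) + jωC
Y = (0 − j0.00785) S
|Y| = 0.00785 S → |Z| = 1/|Y| = 127 Ω, ∠Z = −∠Y = 90.0°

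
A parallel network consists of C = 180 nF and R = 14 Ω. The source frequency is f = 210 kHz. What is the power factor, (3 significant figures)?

ω = 2πf = 1.319e+06 rad/s
X_C = 1/(ωC) = 4.21 Ω
Parallel: admittances add. Y = 1/R + jωC
Y = (0.0714 + j0.238) S
|Y| = 0.248 S → |Z| = 1/|Y| = 4.03 Ω, ∠Z = −∠Y = -73.3°
cos φ = cos(-73.3°) = 0.288

0.288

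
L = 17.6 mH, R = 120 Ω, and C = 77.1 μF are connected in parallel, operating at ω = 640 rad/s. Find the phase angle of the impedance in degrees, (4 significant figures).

78.07°

X_L = ωL = 11.26 Ω
X_C = 1/(ωC) = 20.27 Ω
Parallel: admittances add. Y = 1/R + 1/(jωL) + jωC
Y = (0.008333 − j0.03943) S
|Y| = 0.04031 S → |Z| = 1/|Y| = 24.81 Ω, ∠Z = −∠Y = 78.07°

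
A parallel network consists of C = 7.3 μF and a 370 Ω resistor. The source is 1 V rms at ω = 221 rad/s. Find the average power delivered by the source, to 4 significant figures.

X_C = 1/(ωC) = 619.8 Ω
Parallel: admittances add. Y = 1/R + jωC
Y = (0.002703 + j0.001613) S
|Y| = 0.003148 S → |Z| = 1/|Y| = 317.7 Ω, ∠Z = −∠Y = -30.83°
I = V/|Z| = 3.148 mA
P = VI cos φ = 1 × 0.003148 × cos(-30.83°) = 2.703 mW

2.703 mW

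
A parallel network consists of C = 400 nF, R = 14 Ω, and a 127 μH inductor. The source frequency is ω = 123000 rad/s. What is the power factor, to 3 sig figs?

0.979

X_L = ωL = 15.6 Ω
X_C = 1/(ωC) = 20.3 Ω
Parallel: admittances add. Y = 1/R + 1/(jωL) + jωC
Y = (0.0714 − j0.0148) S
|Y| = 0.0729 S → |Z| = 1/|Y| = 13.7 Ω, ∠Z = −∠Y = 11.7°
cos φ = cos(11.7°) = 0.979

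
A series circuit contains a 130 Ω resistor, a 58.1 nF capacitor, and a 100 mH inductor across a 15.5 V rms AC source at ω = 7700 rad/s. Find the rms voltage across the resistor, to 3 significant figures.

1.37 V

X_L = ωL = 770 Ω
X_C = 1/(ωC) = 2240 Ω
Net reactance X = X_L − X_C = -1470 Ω
Z = 130 − j1470 Ω
|Z| = √(130² + 1470²) = 1470 Ω
I = V/|Z| = 10.5 mA
V_R = I·|Z_R| = 0.0105 × 130 = 1.37 V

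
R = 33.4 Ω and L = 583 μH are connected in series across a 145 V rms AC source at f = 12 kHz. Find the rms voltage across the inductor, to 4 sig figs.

115.5 V

ω = 2πf = 75400 rad/s
X_L = ωL = 43.96 Ω
Z = 33.40 + j43.96 Ω
|Z| = √(33.40² + 43.96²) = 55.21 Ω
I = V/|Z| = 2.626 A
V_L = I·|Z_L| = 2.626 × 43.96 = 115.5 V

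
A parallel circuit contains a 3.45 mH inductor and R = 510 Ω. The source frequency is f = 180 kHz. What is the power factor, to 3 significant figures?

ω = 2πf = 1.131e+06 rad/s
X_L = ωL = 3900 Ω
Parallel: admittances add. Y = 1/R + 1/(jωL)
Y = (0.00196 − j0.000256) S
|Y| = 0.00198 S → |Z| = 1/|Y| = 506 Ω, ∠Z = −∠Y = 7.45°
cos φ = cos(7.45°) = 0.992

0.992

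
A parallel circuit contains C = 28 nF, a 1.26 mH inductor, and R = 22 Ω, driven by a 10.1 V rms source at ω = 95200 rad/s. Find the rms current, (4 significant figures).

462.7 mA

X_L = ωL = 120.0 Ω
X_C = 1/(ωC) = 375.2 Ω
Parallel: admittances add. Y = 1/R + 1/(jωL) + jωC
Y = (0.04545 − j0.005671) S
|Y| = 0.04581 S → |Z| = 1/|Y| = 21.83 Ω, ∠Z = −∠Y = 7.112°
I = V/|Z| = 10.1/21.83 = 462.7 mA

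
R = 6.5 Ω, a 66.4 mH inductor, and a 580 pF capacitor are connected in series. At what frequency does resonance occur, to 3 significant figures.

ω₀ = 1/√(LC) = 1/√(0.0664 × 5.8e-10) = 161100 rad/s
f₀ = ω₀/(2π) = 25.6 kHz

25.6 kHz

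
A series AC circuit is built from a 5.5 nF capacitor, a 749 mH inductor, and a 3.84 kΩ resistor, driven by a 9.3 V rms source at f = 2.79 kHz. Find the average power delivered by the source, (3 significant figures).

ω = 2πf = 17530 rad/s
X_L = ωL = 13100 Ω
X_C = 1/(ωC) = 10400 Ω
Net reactance X = X_L − X_C = 2760 Ω
Z = 3840 + j2760 Ω
|Z| = √(3840² + 2760²) = 4730 Ω
∠Z = arctan(2760/3840) = 35.7°
I = V/|Z| = 1.97 mA
P = VI cos φ = 9.3 × 0.00197 × cos(35.7°) = 14.9 mW

14.9 mW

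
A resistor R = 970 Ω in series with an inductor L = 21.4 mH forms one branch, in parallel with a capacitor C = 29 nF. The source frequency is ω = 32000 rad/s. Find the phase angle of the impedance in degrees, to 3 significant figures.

-32.7°

X_L = ωL = 685 Ω
X_C = 1/(ωC) = 1080 Ω
Branch 1 (R+jX_L): Z₁ = 970 + j685 Ω, |Z₁| = 1190 Ω
Branch 2 (−jX_C): Z₂ = −j1080 Ω
Parallel: Z = Z₁Z₂/(Z₁+Z₂), |Z| = 1220 Ω, ∠Z = -32.7°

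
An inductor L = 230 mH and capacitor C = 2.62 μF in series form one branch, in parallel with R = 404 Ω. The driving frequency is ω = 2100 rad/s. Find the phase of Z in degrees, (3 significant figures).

53.3°

X_L = ωL = 483 Ω
X_C = 1/(ωC) = 182 Ω
Branch 1: Z₁ = R = 404 Ω
Branch 2 (series LC): Z₂ = j(X_L − X_C) = j301 Ω
Parallel: Z = Z₁Z₂/(Z₁+Z₂), |Z| = 242 Ω, ∠Z = 53.3°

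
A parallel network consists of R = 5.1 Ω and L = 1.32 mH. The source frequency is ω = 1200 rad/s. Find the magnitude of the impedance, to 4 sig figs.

X_L = ωL = 1.584 Ω
Parallel: admittances add. Y = 1/R + 1/(jωL)
Y = (0.1961 − j0.6313) S
|Y| = 0.6611 S → |Z| = 1/|Y| = 1.513 Ω, ∠Z = −∠Y = 72.75°

1.513 Ω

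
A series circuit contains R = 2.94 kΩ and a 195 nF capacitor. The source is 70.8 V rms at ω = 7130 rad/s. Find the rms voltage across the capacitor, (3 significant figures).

X_C = 1/(ωC) = 719 Ω
Z = 2940 − j719 Ω
|Z| = √(2940² + 719²) = 3030 Ω
I = V/|Z| = 23.4 mA
V_C = I·|Z_C| = 0.0234 × 719 = 16.8 V

16.8 V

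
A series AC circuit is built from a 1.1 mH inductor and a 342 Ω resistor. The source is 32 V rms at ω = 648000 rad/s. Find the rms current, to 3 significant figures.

40.5 mA

X_L = ωL = 713 Ω
Z = 342 + j713 Ω
|Z| = √(342² + 713²) = 791 Ω
I = V/|Z| = 32/791 = 40.5 mA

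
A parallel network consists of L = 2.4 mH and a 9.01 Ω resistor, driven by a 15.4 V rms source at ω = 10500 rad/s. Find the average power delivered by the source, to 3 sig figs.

26.3 W

X_L = ωL = 25.2 Ω
Parallel: admittances add. Y = 1/R + 1/(jωL)
Y = (0.111 − j0.0397) S
|Y| = 0.118 S → |Z| = 1/|Y| = 8.48 Ω, ∠Z = −∠Y = 19.7°
I = V/|Z| = 1.82 A
P = VI cos φ = 15.4 × 1.82 × cos(19.7°) = 26.3 W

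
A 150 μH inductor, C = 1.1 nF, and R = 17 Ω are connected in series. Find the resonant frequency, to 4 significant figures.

ω₀ = 1/√(LC) = 1/√(0.00015 × 1.1e-09) = 2.462e+06 rad/s
f₀ = ω₀/(2π) = 391.8 kHz

391.8 kHz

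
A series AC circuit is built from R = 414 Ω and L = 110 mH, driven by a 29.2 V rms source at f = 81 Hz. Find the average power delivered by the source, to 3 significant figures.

ω = 2πf = 508.9 rad/s
X_L = ωL = 56.0 Ω
Z = 414 + j56.0 Ω
|Z| = √(414² + 56.0²) = 418 Ω
∠Z = arctan(56.0/414) = 7.70°
I = V/|Z| = 69.9 mA
P = VI cos φ = 29.2 × 0.0699 × cos(7.70°) = 2.02 W

2.02 W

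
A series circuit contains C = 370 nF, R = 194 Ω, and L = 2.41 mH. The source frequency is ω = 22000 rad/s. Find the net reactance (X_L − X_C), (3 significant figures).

X_L = ωL = 53.0 Ω
X_C = 1/(ωC) = 123 Ω
X = 53.0 − 123 = -69.8 Ω

-69.8 Ω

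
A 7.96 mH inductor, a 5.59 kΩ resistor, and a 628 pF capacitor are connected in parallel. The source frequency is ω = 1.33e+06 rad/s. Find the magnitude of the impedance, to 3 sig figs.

1310 Ω

X_L = ωL = 10600 Ω
X_C = 1/(ωC) = 1200 Ω
Parallel: admittances add. Y = 1/R + 1/(jωL) + jωC
Y = (0.000179 + j0.000741) S
|Y| = 0.000762 S → |Z| = 1/|Y| = 1310 Ω, ∠Z = −∠Y = -76.4°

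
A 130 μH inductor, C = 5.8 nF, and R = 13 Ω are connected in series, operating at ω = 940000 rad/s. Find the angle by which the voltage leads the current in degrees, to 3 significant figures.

-78.0°

X_L = ωL = 122 Ω
X_C = 1/(ωC) = 183 Ω
Net reactance X = X_L − X_C = -61.2 Ω
Z = 13.0 − j61.2 Ω
|Z| = √(13.0² + 61.2²) = 62.6 Ω
∠Z = arctan(-61.2/13.0) = -78.0°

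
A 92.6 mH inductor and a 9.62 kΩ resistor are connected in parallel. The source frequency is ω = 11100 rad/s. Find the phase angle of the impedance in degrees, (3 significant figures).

83.9°

X_L = ωL = 1030 Ω
Parallel: admittances add. Y = 1/R + 1/(jωL)
Y = (0.000104 − j0.000973) S
|Y| = 0.000978 S → |Z| = 1/|Y| = 1020 Ω, ∠Z = −∠Y = 83.9°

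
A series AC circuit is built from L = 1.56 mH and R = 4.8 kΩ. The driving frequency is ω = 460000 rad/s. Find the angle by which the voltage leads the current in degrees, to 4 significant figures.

8.503°

X_L = ωL = 717.6 Ω
Z = 4800 + j717.6 Ω
|Z| = √(4800² + 717.6²) = 4853 Ω
∠Z = arctan(717.6/4800) = 8.503°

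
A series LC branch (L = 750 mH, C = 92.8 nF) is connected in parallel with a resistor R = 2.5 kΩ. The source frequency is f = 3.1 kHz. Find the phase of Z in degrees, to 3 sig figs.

10.1°

ω = 2πf = 19480 rad/s
X_L = ωL = 14600 Ω
X_C = 1/(ωC) = 553 Ω
Branch 1: Z₁ = R = 2500 Ω
Branch 2 (series LC): Z₂ = j(X_L − X_C) = j14100 Ω
Parallel: Z = Z₁Z₂/(Z₁+Z₂), |Z| = 2460 Ω, ∠Z = 10.1°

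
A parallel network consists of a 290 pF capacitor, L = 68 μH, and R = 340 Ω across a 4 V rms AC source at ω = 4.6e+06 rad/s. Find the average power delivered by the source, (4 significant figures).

X_L = ωL = 312.8 Ω
X_C = 1/(ωC) = 749.6 Ω
Parallel: admittances add. Y = 1/R + 1/(jωL) + jωC
Y = (0.002941 − j0.001863) S
|Y| = 0.003482 S → |Z| = 1/|Y| = 287.2 Ω, ∠Z = −∠Y = 32.35°
I = V/|Z| = 13.93 mA
P = VI cos φ = 4 × 0.01393 × cos(32.35°) = 47.06 mW

47.06 mW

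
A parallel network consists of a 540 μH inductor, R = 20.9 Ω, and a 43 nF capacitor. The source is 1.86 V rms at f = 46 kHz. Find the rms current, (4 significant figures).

89.70 mA

ω = 2πf = 289000 rad/s
X_L = ωL = 156.1 Ω
X_C = 1/(ωC) = 80.46 Ω
Parallel: admittances add. Y = 1/R + 1/(jωL) + jωC
Y = (0.04785 + j0.006021) S
|Y| = 0.04822 S → |Z| = 1/|Y| = 20.74 Ω, ∠Z = −∠Y = -7.172°
I = V/|Z| = 1.86/20.74 = 89.70 mA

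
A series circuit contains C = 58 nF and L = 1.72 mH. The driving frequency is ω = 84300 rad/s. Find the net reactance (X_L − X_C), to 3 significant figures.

-59.5 Ω

X_L = ωL = 145 Ω
X_C = 1/(ωC) = 205 Ω
X = 145 − 205 = -59.5 Ω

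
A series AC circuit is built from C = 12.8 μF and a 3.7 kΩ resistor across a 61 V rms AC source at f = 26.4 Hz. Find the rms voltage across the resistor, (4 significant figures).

ω = 2πf = 165.9 rad/s
X_C = 1/(ωC) = 471.0 Ω
Z = 3700 − j471.0 Ω
|Z| = √(3700² + 471.0²) = 3730 Ω
I = V/|Z| = 16.35 mA
V_R = I·|Z_R| = 0.01635 × 3700 = 60.51 V

60.51 V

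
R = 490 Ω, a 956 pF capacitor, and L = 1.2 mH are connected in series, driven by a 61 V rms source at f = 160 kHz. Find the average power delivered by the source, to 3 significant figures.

ω = 2πf = 1.005e+06 rad/s
X_L = ωL = 1210 Ω
X_C = 1/(ωC) = 1040 Ω
Net reactance X = X_L − X_C = 166 Ω
Z = 490 + j166 Ω
|Z| = √(490² + 166²) = 517 Ω
∠Z = arctan(166/490) = 18.7°
I = V/|Z| = 118 mA
P = VI cos φ = 61 × 0.118 × cos(18.7°) = 6.81 W

6.81 W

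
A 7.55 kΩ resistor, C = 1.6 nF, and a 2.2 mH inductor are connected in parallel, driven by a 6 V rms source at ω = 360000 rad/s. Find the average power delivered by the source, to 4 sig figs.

4.768 mW

X_L = ωL = 792.0 Ω
X_C = 1/(ωC) = 1736 Ω
Parallel: admittances add. Y = 1/R + 1/(jωL) + jωC
Y = (0.0001325 − j0.0006866) S
|Y| = 0.0006993 S → |Z| = 1/|Y| = 1430 Ω, ∠Z = −∠Y = 79.08°
I = V/|Z| = 4.196 mA
P = VI cos φ = 6 × 0.004196 × cos(79.08°) = 4.768 mW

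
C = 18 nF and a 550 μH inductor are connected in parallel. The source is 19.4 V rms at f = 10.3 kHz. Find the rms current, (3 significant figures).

ω = 2πf = 64720 rad/s
X_L = ωL = 35.6 Ω
X_C = 1/(ωC) = 858 Ω
Parallel: admittances add. Y = 1/(jωL) + jωC
Y = (0 − j0.0269) S
|Y| = 0.0269 S → |Z| = 1/|Y| = 37.1 Ω, ∠Z = −∠Y = 90.0°
I = V/|Z| = 19.4/37.1 = 522 mA

522 mA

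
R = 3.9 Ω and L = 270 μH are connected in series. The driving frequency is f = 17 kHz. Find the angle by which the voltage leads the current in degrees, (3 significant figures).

ω = 2πf = 106800 rad/s
X_L = ωL = 28.8 Ω
Z = 3.90 + j28.8 Ω
|Z| = √(3.90² + 28.8²) = 29.1 Ω
∠Z = arctan(28.8/3.90) = 82.3°

82.3°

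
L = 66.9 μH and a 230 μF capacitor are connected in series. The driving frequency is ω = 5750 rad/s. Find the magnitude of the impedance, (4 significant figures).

0.3715 Ω

X_L = ωL = 0.3847 Ω
X_C = 1/(ωC) = 0.7561 Ω
Net reactance X = X_L − X_C = -0.3715 Ω
Z = − j0.3715 Ω
|Z| = √(0² + 0.3715²) = 0.3715 Ω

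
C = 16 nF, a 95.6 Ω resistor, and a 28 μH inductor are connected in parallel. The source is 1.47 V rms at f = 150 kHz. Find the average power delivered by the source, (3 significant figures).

ω = 2πf = 942500 rad/s
X_L = ωL = 26.4 Ω
X_C = 1/(ωC) = 66.3 Ω
Parallel: admittances add. Y = 1/R + 1/(jωL) + jωC
Y = (0.0105 − j0.0228) S
|Y| = 0.0251 S → |Z| = 1/|Y| = 39.8 Ω, ∠Z = −∠Y = 65.4°
I = V/|Z| = 36.9 mA
P = VI cos φ = 1.47 × 0.0369 × cos(65.4°) = 22.6 mW

22.6 mW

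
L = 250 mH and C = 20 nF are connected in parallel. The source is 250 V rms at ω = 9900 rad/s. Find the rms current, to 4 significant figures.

51.51 mA

X_L = ωL = 2475 Ω
X_C = 1/(ωC) = 5051 Ω
Parallel: admittances add. Y = 1/(jωL) + jωC
Y = (0 − j0.0002060) S
|Y| = 0.0002060 S → |Z| = 1/|Y| = 4853 Ω, ∠Z = −∠Y = 90.00°
I = V/|Z| = 250/4853 = 51.51 mA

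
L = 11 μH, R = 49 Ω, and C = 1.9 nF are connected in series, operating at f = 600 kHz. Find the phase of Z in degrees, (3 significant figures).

-63.5°

ω = 2πf = 3.77e+06 rad/s
X_L = ωL = 41.5 Ω
X_C = 1/(ωC) = 140 Ω
Net reactance X = X_L − X_C = -98.1 Ω
Z = 49.0 − j98.1 Ω
|Z| = √(49.0² + 98.1²) = 110 Ω
∠Z = arctan(-98.1/49.0) = -63.5°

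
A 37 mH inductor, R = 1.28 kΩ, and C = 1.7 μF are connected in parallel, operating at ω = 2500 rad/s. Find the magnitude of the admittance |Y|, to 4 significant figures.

X_L = ωL = 92.50 Ω
X_C = 1/(ωC) = 235.3 Ω
Parallel: admittances add. Y = 1/R + 1/(jωL) + jωC
Y = (0.0007813 − j0.006561) S
|Y| = 0.006607 S → |Z| = 1/|Y| = 151.4 Ω, ∠Z = −∠Y = 83.21°

6.607 mS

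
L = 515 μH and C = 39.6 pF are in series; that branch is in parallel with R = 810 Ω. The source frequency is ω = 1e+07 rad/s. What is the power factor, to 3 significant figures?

X_L = ωL = 5150 Ω
X_C = 1/(ωC) = 2530 Ω
Branch 1: Z₁ = R = 810 Ω
Branch 2 (series LC): Z₂ = j(X_L − X_C) = j2620 Ω
Parallel: Z = Z₁Z₂/(Z₁+Z₂), |Z| = 774 Ω, ∠Z = 17.2°
cos φ = cos(17.2°) = 0.956

0.956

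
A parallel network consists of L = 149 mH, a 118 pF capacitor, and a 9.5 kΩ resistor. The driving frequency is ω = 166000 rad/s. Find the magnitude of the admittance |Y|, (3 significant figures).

X_L = ωL = 24700 Ω
X_C = 1/(ωC) = 51100 Ω
Parallel: admittances add. Y = 1/R + 1/(jωL) + jωC
Y = (0.000105 − j2.08e-05) S
|Y| = 0.000107 S → |Z| = 1/|Y| = 9320 Ω, ∠Z = −∠Y = 11.2°

107 μS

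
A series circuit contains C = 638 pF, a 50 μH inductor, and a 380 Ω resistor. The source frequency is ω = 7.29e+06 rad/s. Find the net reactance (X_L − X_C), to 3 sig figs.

149 Ω

X_L = ωL = 364 Ω
X_C = 1/(ωC) = 215 Ω
X = 364 − 215 = 149 Ω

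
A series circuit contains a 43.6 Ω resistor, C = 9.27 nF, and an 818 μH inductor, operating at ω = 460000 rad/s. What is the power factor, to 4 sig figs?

X_L = ωL = 376.3 Ω
X_C = 1/(ωC) = 234.5 Ω
Net reactance X = X_L − X_C = 141.8 Ω
Z = 43.60 + j141.8 Ω
|Z| = √(43.60² + 141.8²) = 148.3 Ω
∠Z = arctan(141.8/43.60) = 72.91°
cos φ = cos(72.91°) = 0.2940

0.2940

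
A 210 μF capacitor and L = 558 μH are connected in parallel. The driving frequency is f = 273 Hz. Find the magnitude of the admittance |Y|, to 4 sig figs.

684.6 mS

ω = 2πf = 1715 rad/s
X_L = ωL = 0.9571 Ω
X_C = 1/(ωC) = 2.776 Ω
Parallel: admittances add. Y = 1/(jωL) + jωC
Y = (0 − j0.6846) S
|Y| = 0.6846 S → |Z| = 1/|Y| = 1.461 Ω, ∠Z = −∠Y = 90.00°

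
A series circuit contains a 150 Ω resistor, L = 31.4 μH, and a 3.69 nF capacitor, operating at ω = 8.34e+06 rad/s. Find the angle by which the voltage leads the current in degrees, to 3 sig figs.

X_L = ωL = 262 Ω
X_C = 1/(ωC) = 32.5 Ω
Net reactance X = X_L − X_C = 229 Ω
Z = 150 + j229 Ω
|Z| = √(150² + 229²) = 274 Ω
∠Z = arctan(229/150) = 56.8°

56.8°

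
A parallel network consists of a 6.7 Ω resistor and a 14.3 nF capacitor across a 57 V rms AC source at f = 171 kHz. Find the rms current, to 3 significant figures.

ω = 2πf = 1.074e+06 rad/s
X_C = 1/(ωC) = 65.1 Ω
Parallel: admittances add. Y = 1/R + jωC
Y = (0.149 + j0.0154) S
|Y| = 0.150 S → |Z| = 1/|Y| = 6.66 Ω, ∠Z = −∠Y = -5.88°
I = V/|Z| = 57/6.66 = 8.55 A

8.55 A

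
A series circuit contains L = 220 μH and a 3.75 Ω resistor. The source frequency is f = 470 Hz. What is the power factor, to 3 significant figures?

0.985

ω = 2πf = 2953 rad/s
X_L = ωL = 0.650 Ω
Z = 3.75 + j0.650 Ω
|Z| = √(3.75² + 0.650²) = 3.81 Ω
∠Z = arctan(0.650/3.75) = 9.83°
cos φ = cos(9.83°) = 0.985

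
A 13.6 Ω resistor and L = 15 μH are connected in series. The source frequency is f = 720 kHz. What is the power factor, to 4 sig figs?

0.1965

ω = 2πf = 4.524e+06 rad/s
X_L = ωL = 67.86 Ω
Z = 13.60 + j67.86 Ω
|Z| = √(13.60² + 67.86²) = 69.21 Ω
∠Z = arctan(67.86/13.60) = 78.67°
cos φ = cos(78.67°) = 0.1965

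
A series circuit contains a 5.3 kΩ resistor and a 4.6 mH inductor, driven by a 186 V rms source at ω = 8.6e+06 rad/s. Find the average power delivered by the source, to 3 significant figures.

115 mW

X_L = ωL = 39600 Ω
Z = 5300 + j39600 Ω
|Z| = √(5300² + 39600²) = 39900 Ω
∠Z = arctan(39600/5300) = 82.4°
I = V/|Z| = 4.66 mA
P = VI cos φ = 186 × 0.00466 × cos(82.4°) = 115 mW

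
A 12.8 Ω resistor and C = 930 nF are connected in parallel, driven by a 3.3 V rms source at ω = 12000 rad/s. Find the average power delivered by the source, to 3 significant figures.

X_C = 1/(ωC) = 89.6 Ω
Parallel: admittances add. Y = 1/R + jωC
Y = (0.0781 + j0.0112) S
|Y| = 0.0789 S → |Z| = 1/|Y| = 12.7 Ω, ∠Z = −∠Y = -8.13°
I = V/|Z| = 260 mA
P = VI cos φ = 3.3 × 0.260 × cos(-8.13°) = 851 mW

851 mW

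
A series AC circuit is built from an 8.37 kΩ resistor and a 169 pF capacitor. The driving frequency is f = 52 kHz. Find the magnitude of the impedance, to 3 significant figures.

20000 Ω

ω = 2πf = 326700 rad/s
X_C = 1/(ωC) = 18100 Ω
Z = 8370 − j18100 Ω
|Z| = √(8370² + 18100²) = 20000 Ω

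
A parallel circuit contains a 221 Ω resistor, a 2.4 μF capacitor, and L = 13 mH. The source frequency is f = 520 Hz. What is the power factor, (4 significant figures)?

0.2769

ω = 2πf = 3267 rad/s
X_L = ωL = 42.47 Ω
X_C = 1/(ωC) = 127.5 Ω
Parallel: admittances add. Y = 1/R + 1/(jωL) + jωC
Y = (0.004525 − j0.01570) S
|Y| = 0.01634 S → |Z| = 1/|Y| = 61.20 Ω, ∠Z = −∠Y = 73.92°
cos φ = cos(73.92°) = 0.2769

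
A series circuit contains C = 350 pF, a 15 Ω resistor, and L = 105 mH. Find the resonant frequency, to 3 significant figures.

26.3 kHz

ω₀ = 1/√(LC) = 1/√(0.105 × 3.5e-10) = 165000 rad/s
f₀ = ω₀/(2π) = 26.3 kHz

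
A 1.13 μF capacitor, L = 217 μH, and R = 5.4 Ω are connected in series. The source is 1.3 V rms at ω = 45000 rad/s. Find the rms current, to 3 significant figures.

115 mA

X_L = ωL = 9.76 Ω
X_C = 1/(ωC) = 19.7 Ω
Net reactance X = X_L − X_C = -9.90 Ω
Z = 5.40 − j9.90 Ω
|Z| = √(5.40² + 9.90²) = 11.3 Ω
I = V/|Z| = 1.3/11.3 = 115 mA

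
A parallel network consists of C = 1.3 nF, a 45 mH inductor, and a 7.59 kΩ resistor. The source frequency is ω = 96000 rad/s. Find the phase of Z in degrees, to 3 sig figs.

X_L = ωL = 4320 Ω
X_C = 1/(ωC) = 8010 Ω
Parallel: admittances add. Y = 1/R + 1/(jωL) + jωC
Y = (0.000132 − j0.000107) S
|Y| = 0.000170 S → |Z| = 1/|Y| = 5900 Ω, ∠Z = −∠Y = 39.0°

39.0°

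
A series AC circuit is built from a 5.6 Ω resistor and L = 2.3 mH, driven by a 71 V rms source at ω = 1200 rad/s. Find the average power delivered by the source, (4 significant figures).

724.3 W

X_L = ωL = 2.760 Ω
Z = 5.600 + j2.760 Ω
|Z| = √(5.600² + 2.760²) = 6.243 Ω
∠Z = arctan(2.760/5.600) = 26.24°
I = V/|Z| = 11.37 A
P = VI cos φ = 71 × 11.37 × cos(26.24°) = 724.3 W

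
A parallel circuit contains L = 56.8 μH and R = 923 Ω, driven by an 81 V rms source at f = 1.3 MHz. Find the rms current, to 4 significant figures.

ω = 2πf = 8.168e+06 rad/s
X_L = ωL = 464.0 Ω
Parallel: admittances add. Y = 1/R + 1/(jωL)
Y = (0.001083 − j0.002155) S
|Y| = 0.002412 S → |Z| = 1/|Y| = 414.5 Ω, ∠Z = −∠Y = 63.31°
I = V/|Z| = 81/414.5 = 195.4 mA

195.4 mA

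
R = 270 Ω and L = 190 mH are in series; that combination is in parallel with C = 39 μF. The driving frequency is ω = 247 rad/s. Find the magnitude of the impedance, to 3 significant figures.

103 Ω

X_L = ωL = 46.9 Ω
X_C = 1/(ωC) = 104 Ω
Branch 1 (R+jX_L): Z₁ = 270 + j46.9 Ω, |Z₁| = 274 Ω
Branch 2 (−jX_C): Z₂ = −j104 Ω
Parallel: Z = Z₁Z₂/(Z₁+Z₂), |Z| = 103 Ω, ∠Z = -68.2°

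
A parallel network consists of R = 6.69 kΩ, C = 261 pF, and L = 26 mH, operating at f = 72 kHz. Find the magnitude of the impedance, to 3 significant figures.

6530 Ω

ω = 2πf = 452400 rad/s
X_L = ωL = 11800 Ω
X_C = 1/(ωC) = 8470 Ω
Parallel: admittances add. Y = 1/R + 1/(jωL) + jωC
Y = (0.000149 + j3.31e-05) S
|Y| = 0.000153 S → |Z| = 1/|Y| = 6530 Ω, ∠Z = −∠Y = -12.5°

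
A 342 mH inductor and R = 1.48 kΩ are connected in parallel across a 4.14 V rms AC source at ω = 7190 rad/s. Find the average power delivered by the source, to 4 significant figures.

X_L = ωL = 2459 Ω
Parallel: admittances add. Y = 1/R + 1/(jωL)
Y = (0.0006757 − j0.0004067) S
|Y| = 0.0007886 S → |Z| = 1/|Y| = 1268 Ω, ∠Z = −∠Y = 31.04°
I = V/|Z| = 3.265 mA
P = VI cos φ = 4.14 × 0.003265 × cos(31.04°) = 11.58 mW

11.58 mW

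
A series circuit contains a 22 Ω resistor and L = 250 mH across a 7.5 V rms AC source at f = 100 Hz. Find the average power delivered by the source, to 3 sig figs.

ω = 2πf = 628.3 rad/s
X_L = ωL = 157 Ω
Z = 22.0 + j157 Ω
|Z| = √(22.0² + 157²) = 159 Ω
∠Z = arctan(157/22.0) = 82.0°
I = V/|Z| = 47.3 mA
P = VI cos φ = 7.5 × 0.0473 × cos(82.0°) = 49.2 mW

49.2 mW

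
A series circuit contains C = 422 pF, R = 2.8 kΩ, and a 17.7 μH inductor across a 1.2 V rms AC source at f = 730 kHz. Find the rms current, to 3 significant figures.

ω = 2πf = 4.587e+06 rad/s
X_L = ωL = 81.2 Ω
X_C = 1/(ωC) = 517 Ω
Net reactance X = X_L − X_C = -435 Ω
Z = 2800 − j435 Ω
|Z| = √(2800² + 435²) = 2830 Ω
I = V/|Z| = 1.2/2830 = 423 μA

423 μA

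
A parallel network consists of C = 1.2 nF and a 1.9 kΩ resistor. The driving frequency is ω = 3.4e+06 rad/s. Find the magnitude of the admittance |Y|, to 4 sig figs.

X_C = 1/(ωC) = 245.1 Ω
Parallel: admittances add. Y = 1/R + jωC
Y = (0.0005263 + j0.004080) S
|Y| = 0.004114 S → |Z| = 1/|Y| = 243.1 Ω, ∠Z = −∠Y = -82.65°

4.114 mS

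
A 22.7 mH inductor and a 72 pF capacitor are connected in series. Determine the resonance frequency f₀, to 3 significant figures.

124 kHz

ω₀ = 1/√(LC) = 1/√(0.0227 × 7.2e-11) = 782200 rad/s
f₀ = ω₀/(2π) = 124 kHz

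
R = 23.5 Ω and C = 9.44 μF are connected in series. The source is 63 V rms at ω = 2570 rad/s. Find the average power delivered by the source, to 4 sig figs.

X_C = 1/(ωC) = 41.22 Ω
Z = 23.50 − j41.22 Ω
|Z| = √(23.50² + 41.22²) = 47.45 Ω
∠Z = arctan(-41.22/23.50) = -60.31°
I = V/|Z| = 1.328 A
P = VI cos φ = 63 × 1.328 × cos(-60.31°) = 41.43 W

41.43 W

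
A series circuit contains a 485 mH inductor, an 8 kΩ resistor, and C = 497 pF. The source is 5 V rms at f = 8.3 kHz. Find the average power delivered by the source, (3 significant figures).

ω = 2πf = 52150 rad/s
X_L = ωL = 25300 Ω
X_C = 1/(ωC) = 38600 Ω
Net reactance X = X_L − X_C = -13300 Ω
Z = 8000 − j13300 Ω
|Z| = √(8000² + 13300²) = 15500 Ω
∠Z = arctan(-13300/8000) = -59.0°
I = V/|Z| = 322 μA
P = VI cos φ = 5 × 0.000322 × cos(-59.0°) = 831 μW

831 μW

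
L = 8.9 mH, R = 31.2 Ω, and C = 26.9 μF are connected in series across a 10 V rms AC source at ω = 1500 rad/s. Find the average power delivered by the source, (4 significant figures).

2.826 W

X_L = ωL = 13.35 Ω
X_C = 1/(ωC) = 24.78 Ω
Net reactance X = X_L − X_C = -11.43 Ω
Z = 31.20 − j11.43 Ω
|Z| = √(31.20² + 11.43²) = 33.23 Ω
∠Z = arctan(-11.43/31.20) = -20.13°
I = V/|Z| = 300.9 mA
P = VI cos φ = 10 × 0.3009 × cos(-20.13°) = 2.826 W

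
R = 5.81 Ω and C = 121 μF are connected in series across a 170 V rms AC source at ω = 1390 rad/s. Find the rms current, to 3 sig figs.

20.4 A

X_C = 1/(ωC) = 5.95 Ω
Z = 5.81 − j5.95 Ω
|Z| = √(5.81² + 5.95²) = 8.31 Ω
I = V/|Z| = 170/8.31 = 20.4 A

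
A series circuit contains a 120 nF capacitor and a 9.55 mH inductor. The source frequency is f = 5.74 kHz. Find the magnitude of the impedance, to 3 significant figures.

113 Ω

ω = 2πf = 36070 rad/s
X_L = ωL = 344 Ω
X_C = 1/(ωC) = 231 Ω
Net reactance X = X_L − X_C = 113 Ω
Z = j113 Ω
|Z| = √(0² + 113²) = 113 Ω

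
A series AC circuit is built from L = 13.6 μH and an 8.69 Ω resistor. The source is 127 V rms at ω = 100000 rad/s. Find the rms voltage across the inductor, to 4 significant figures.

X_L = ωL = 1.360 Ω
Z = 8.690 + j1.360 Ω
|Z| = √(8.690² + 1.360²) = 8.796 Ω
I = V/|Z| = 14.44 A
V_L = I·|Z_L| = 14.44 × 1.360 = 19.64 V

19.64 V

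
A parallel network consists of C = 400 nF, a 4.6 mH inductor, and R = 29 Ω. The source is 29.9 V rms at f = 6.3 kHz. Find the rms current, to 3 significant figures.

ω = 2πf = 39580 rad/s
X_L = ωL = 182 Ω
X_C = 1/(ωC) = 63.2 Ω
Parallel: admittances add. Y = 1/R + 1/(jωL) + jωC
Y = (0.0345 + j0.0103) S
|Y| = 0.0360 S → |Z| = 1/|Y| = 27.8 Ω, ∠Z = −∠Y = -16.7°
I = V/|Z| = 29.9/27.8 = 1.08 A

1.08 A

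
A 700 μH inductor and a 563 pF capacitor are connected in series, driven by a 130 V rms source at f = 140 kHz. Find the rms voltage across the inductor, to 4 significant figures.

57.04 V

ω = 2πf = 879600 rad/s
X_L = ωL = 615.8 Ω
X_C = 1/(ωC) = 2019 Ω
Net reactance X = X_L − X_C = -1403 Ω
Z = − j1403 Ω
|Z| = √(0² + 1403²) = 1403 Ω
I = V/|Z| = 92.63 mA
V_L = I·|Z_L| = 0.09263 × 615.8 = 57.04 V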